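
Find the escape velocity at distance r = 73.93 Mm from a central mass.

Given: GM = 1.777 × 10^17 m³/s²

Convert to SI: r = 73.93 Mm = 7.393e+07 m.
Escape velocity comes from setting total energy to zero: ½v² − GM/r = 0 ⇒ v_esc = √(2GM / r).
v_esc = √(2 · 1.777e+17 / 7.393e+07) m/s ≈ 6.933e+04 m/s = 69.33 km/s.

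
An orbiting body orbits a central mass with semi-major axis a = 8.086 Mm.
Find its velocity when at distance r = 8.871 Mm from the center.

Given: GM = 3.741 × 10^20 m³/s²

Convert to SI: a = 8.086 Mm = 8.086e+06 m; r = 8.871 Mm = 8.871e+06 m.
Vis-viva: v = √(GM · (2/r − 1/a)).
2/r − 1/a = 2/8.871e+06 − 1/8.086e+06 = 1.01783e-07 m⁻¹.
v = √(3.741e+20 · 1.01783e-07) m/s ≈ 6.171e+06 m/s = 6171 km/s.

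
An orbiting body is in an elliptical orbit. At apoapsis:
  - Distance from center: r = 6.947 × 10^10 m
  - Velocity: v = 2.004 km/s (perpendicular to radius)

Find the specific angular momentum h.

Convert to SI: v = 2.004 km/s = 2004 m/s.
With v perpendicular to r, h = r · v.
h = 6.947e+10 · 2004 m²/s ≈ 1.392e+14 m²/s.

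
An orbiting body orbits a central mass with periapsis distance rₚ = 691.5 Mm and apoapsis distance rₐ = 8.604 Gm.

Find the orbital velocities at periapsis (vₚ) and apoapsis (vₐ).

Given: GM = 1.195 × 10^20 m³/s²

Convert to SI: rₚ = 691.5 Mm = 6.915e+08 m; rₐ = 8.604 Gm = 8.604e+09 m.
Use the vis-viva equation v² = GM(2/r − 1/a) with a = (rₚ + rₐ)/2 = (6.915e+08 + 8.604e+09)/2 = 4.64775e+09 m.
vₚ = √(GM · (2/rₚ − 1/a)) = √(1.195e+20 · (2/6.915e+08 − 1/4.64775e+09)) m/s ≈ 5.656e+05 m/s = 565.6 km/s.
vₐ = √(GM · (2/rₐ − 1/a)) = √(1.195e+20 · (2/8.604e+09 − 1/4.64775e+09)) m/s ≈ 4.546e+04 m/s = 45.46 km/s.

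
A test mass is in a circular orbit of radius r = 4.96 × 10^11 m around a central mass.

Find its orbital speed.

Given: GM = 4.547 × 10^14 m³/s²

For a circular orbit, gravity supplies the centripetal force, so v = √(GM / r).
v = √(4.547e+14 / 4.96e+11) m/s ≈ 30.28 m/s = 30.28 m/s.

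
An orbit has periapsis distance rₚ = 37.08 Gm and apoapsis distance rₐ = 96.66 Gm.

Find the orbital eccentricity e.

Convert to SI: rₚ = 37.08 Gm = 3.708e+10 m; rₐ = 96.66 Gm = 9.666e+10 m.
e = (rₐ − rₚ) / (rₐ + rₚ).
e = (9.666e+10 − 3.708e+10) / (9.666e+10 + 3.708e+10) = 5.958e+10 / 1.3374e+11 ≈ 0.4455.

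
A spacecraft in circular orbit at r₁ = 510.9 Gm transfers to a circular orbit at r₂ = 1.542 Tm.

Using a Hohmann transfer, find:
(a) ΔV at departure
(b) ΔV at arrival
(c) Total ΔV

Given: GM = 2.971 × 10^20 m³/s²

Convert to SI: r₁ = 510.9 Gm = 5.109e+11 m; r₂ = 1.542 Tm = 1.542e+12 m.
Transfer semi-major axis: a_t = (r₁ + r₂)/2 = (5.109e+11 + 1.542e+12)/2 = 1.02645e+12 m.
Circular speeds: v₁ = √(GM/r₁) = 24114.8 m/s, v₂ = √(GM/r₂) = 13880.6 m/s.
Transfer speeds (vis-viva v² = GM(2/r − 1/a_t)): v₁ᵗ = 29556.7 m/s, v₂ᵗ = 9792.83 m/s.
(a) ΔV₁ = |v₁ᵗ − v₁| ≈ 5442 m/s = 5.442 km/s.
(b) ΔV₂ = |v₂ − v₂ᵗ| ≈ 4088 m/s = 4.088 km/s.
(c) ΔV_total = ΔV₁ + ΔV₂ ≈ 9530 m/s = 9.53 km/s.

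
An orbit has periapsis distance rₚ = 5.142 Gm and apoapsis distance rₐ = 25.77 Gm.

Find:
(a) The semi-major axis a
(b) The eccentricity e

Convert to SI: rₚ = 5.142 Gm = 5.142e+09 m; rₐ = 25.77 Gm = 2.577e+10 m.
(a) a = (rₚ + rₐ) / 2 = (5.142e+09 + 2.577e+10) / 2 ≈ 1.546e+10 m = 15.46 Gm.
(b) e = (rₐ − rₚ) / (rₐ + rₚ) = (2.577e+10 − 5.142e+09) / (2.577e+10 + 5.142e+09) ≈ 0.6673.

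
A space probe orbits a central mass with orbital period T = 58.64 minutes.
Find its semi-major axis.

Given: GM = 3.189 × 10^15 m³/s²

Convert to SI: T = 58.64 minutes = 3518.4 s.
Invert Kepler's third law: a = (GM · T² / (4π²))^(1/3).
Substituting T = 3518.4 s and GM = 3.189e+15 m³/s²:
a = (3.189e+15 · (3518.4)² / (4π²))^(1/3) m
a ≈ 1e+07 m = 10 Mm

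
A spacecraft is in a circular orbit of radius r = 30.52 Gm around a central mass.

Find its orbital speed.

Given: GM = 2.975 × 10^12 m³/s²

Convert to SI: r = 30.52 Gm = 3.052e+10 m.
For a circular orbit, gravity supplies the centripetal force, so v = √(GM / r).
v = √(2.975e+12 / 3.052e+10) m/s ≈ 9.873 m/s = 9.873 m/s.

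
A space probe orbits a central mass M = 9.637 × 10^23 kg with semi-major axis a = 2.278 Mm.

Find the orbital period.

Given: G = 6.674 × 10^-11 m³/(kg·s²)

Convert to SI: a = 2.278 Mm = 2.278e+06 m.
GM = G · M = 6.674e-11 · 9.637e+23 = 6.43173e+13 m³/s².
Kepler's third law: T = 2π √(a³ / GM).
Substituting a = 2.278e+06 m and GM = 6.43173e+13 m³/s²:
T = 2π √((2.278e+06)³ / 6.43173e+13) s
T ≈ 2694 s = 44.89 minutes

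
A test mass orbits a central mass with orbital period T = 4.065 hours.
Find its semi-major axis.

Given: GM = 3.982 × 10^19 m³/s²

Convert to SI: T = 4.065 hours = 14634 s.
Invert Kepler's third law: a = (GM · T² / (4π²))^(1/3).
Substituting T = 14634 s and GM = 3.982e+19 m³/s²:
a = (3.982e+19 · (14634)² / (4π²))^(1/3) m
a ≈ 6e+08 m = 600 Mm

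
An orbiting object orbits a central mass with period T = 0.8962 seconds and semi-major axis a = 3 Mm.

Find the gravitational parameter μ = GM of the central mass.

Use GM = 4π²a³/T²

Convert to SI: a = 3 Mm = 3e+06 m.
GM = 4π² · a³ / T².
GM = 4π² · (3e+06)³ / (0.8962)² m³/s² ≈ 1.327e+21 m³/s² = 1.327 × 10^21 m³/s².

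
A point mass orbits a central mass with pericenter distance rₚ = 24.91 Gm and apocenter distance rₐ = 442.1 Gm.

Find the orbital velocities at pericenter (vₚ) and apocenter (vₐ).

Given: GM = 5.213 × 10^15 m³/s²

Convert to SI: rₚ = 24.91 Gm = 2.491e+10 m; rₐ = 442.1 Gm = 4.421e+11 m.
Use the vis-viva equation v² = GM(2/r − 1/a) with a = (rₚ + rₐ)/2 = (2.491e+10 + 4.421e+11)/2 = 2.33505e+11 m.
vₚ = √(GM · (2/rₚ − 1/a)) = √(5.213e+15 · (2/2.491e+10 − 1/2.33505e+11)) m/s ≈ 629.5 m/s = 629.5 m/s.
vₐ = √(GM · (2/rₐ − 1/a)) = √(5.213e+15 · (2/4.421e+11 − 1/2.33505e+11)) m/s ≈ 35.47 m/s = 35.47 m/s.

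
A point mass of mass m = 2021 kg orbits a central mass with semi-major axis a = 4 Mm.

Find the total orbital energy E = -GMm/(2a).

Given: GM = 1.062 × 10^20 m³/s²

Convert to SI: a = 4 Mm = 4e+06 m.
E = −GMm / (2a).
E = −1.062e+20 · 2021 / (2 · 4e+06) J ≈ -2.683e+16 J = -26.83 PJ.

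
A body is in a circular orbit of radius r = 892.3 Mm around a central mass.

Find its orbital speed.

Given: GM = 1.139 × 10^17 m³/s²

Convert to SI: r = 892.3 Mm = 8.923e+08 m.
For a circular orbit, gravity supplies the centripetal force, so v = √(GM / r).
v = √(1.139e+17 / 8.923e+08) m/s ≈ 1.13e+04 m/s = 11.3 km/s.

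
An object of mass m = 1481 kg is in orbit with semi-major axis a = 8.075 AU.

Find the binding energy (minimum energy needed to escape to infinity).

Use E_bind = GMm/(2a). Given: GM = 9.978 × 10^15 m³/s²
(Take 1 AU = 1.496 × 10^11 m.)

Convert to SI: a = 8.075 AU = 1.20802e+12 m.
Total orbital energy is E = −GMm/(2a); binding energy is E_bind = −E = GMm/(2a).
E_bind = 9.978e+15 · 1481 / (2 · 1.20802e+12) J ≈ 6.116e+06 J = 6.116 MJ.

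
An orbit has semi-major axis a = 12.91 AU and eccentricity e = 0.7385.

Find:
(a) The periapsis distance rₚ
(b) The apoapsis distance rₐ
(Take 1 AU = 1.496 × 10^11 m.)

Convert to SI: a = 12.91 AU = 1.93134e+12 m.
(a) rₚ = a(1 − e) = 1.93134e+12 · (1 − 0.7385) = 1.93134e+12 · 0.2615 ≈ 5.05e+11 m = 3.376 AU.
(b) rₐ = a(1 + e) = 1.93134e+12 · (1 + 0.7385) = 1.93134e+12 · 1.7385 ≈ 3.358e+12 m = 22.44 AU.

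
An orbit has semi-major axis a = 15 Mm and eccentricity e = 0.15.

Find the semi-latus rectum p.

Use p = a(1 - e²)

Convert to SI: a = 15 Mm = 1.5e+07 m.
p = a (1 − e²).
p = 1.5e+07 · (1 − (0.15)²) = 1.5e+07 · 0.9775 ≈ 1.466e+07 m = 14.66 Mm.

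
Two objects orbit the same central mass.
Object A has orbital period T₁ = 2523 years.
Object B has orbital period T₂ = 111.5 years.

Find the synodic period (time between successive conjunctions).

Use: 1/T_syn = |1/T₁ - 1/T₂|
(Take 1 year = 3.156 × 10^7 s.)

Convert to SI: T₁ = 2523 years = 7.96259e+10 s; T₂ = 111.5 years = 3.51894e+09 s.
T_syn = |T₁ · T₂ / (T₁ − T₂)|.
T_syn = |7.96259e+10 · 3.51894e+09 / (7.96259e+10 − 3.51894e+09)| s ≈ 3.682e+09 s = 116.7 years.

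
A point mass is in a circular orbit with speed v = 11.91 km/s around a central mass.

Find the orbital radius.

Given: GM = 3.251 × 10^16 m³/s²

Convert to SI: v = 11.91 km/s = 11910 m/s.
For a circular orbit, v² = GM / r, so r = GM / v².
r = 3.251e+16 / (11910)² m ≈ 2.292e+08 m = 229.2 Mm.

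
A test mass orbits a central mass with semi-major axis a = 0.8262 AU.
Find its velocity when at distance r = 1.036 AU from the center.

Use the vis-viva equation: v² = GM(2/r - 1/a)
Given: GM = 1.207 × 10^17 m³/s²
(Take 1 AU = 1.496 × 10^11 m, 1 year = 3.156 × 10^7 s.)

Convert to SI: a = 0.8262 AU = 1.236e+11 m; r = 1.036 AU = 1.54986e+11 m.
Vis-viva: v = √(GM · (2/r − 1/a)).
2/r − 1/a = 2/1.54986e+11 − 1/1.236e+11 = 4.81378e-12 m⁻¹.
v = √(1.207e+17 · 4.81378e-12) m/s ≈ 762.2 m/s = 0.1608 AU/year.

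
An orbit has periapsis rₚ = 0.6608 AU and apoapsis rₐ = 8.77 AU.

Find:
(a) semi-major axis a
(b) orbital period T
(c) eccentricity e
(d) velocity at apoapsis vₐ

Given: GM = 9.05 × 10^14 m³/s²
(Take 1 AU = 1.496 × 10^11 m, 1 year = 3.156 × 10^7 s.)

Convert to SI: rₚ = 0.6608 AU = 9.88557e+10 m; rₐ = 8.77 AU = 1.31199e+12 m.
(a) a = (rₚ + rₐ)/2 = (9.88557e+10 + 1.31199e+12)/2 ≈ 7.054e+11 m
(b) With a = (rₚ + rₐ)/2 = 7.05424e+11 m, T = 2π √(a³/GM) = 2π √((7.05424e+11)³/9.05e+14) s ≈ 1.237e+11 s
(c) e = (rₐ − rₚ)/(rₐ + rₚ) = (1.31199e+12 − 9.88557e+10)/(1.31199e+12 + 9.88557e+10) ≈ 0.8599
(d) With a = (rₚ + rₐ)/2 = 7.05424e+11 m, vₐ = √(GM (2/rₐ − 1/a)) = √(9.05e+14 · (2/1.31199e+12 − 1/7.05424e+11)) m/s ≈ 9.832 m/s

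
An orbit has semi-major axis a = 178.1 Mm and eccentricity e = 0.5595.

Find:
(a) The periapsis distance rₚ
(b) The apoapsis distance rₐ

Convert to SI: a = 178.1 Mm = 1.781e+08 m.
(a) rₚ = a(1 − e) = 1.781e+08 · (1 − 0.5595) = 1.781e+08 · 0.4405 ≈ 7.845e+07 m = 78.45 Mm.
(b) rₐ = a(1 + e) = 1.781e+08 · (1 + 0.5595) = 1.781e+08 · 1.5595 ≈ 2.777e+08 m = 277.7 Mm.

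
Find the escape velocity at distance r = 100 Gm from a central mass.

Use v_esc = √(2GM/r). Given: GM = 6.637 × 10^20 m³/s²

Convert to SI: r = 100 Gm = 1e+11 m.
Escape velocity comes from setting total energy to zero: ½v² − GM/r = 0 ⇒ v_esc = √(2GM / r).
v_esc = √(2 · 6.637e+20 / 1e+11) m/s ≈ 1.152e+05 m/s = 115.2 km/s.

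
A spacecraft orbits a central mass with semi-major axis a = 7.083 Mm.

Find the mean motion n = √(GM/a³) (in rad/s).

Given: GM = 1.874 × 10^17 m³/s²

Convert to SI: a = 7.083 Mm = 7.083e+06 m.
n = √(GM / a³).
n = √(1.874e+17 / (7.083e+06)³) rad/s ≈ 0.02296 rad/s.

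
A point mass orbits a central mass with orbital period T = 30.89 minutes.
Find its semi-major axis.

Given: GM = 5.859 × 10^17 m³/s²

Convert to SI: T = 30.89 minutes = 1853.4 s.
Invert Kepler's third law: a = (GM · T² / (4π²))^(1/3).
Substituting T = 1853.4 s and GM = 5.859e+17 m³/s²:
a = (5.859e+17 · (1853.4)² / (4π²))^(1/3) m
a ≈ 3.708e+07 m = 3.708 × 10^7 m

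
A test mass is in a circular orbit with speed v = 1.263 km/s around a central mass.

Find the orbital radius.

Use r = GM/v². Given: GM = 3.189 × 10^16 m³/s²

Convert to SI: v = 1.263 km/s = 1263 m/s.
For a circular orbit, v² = GM / r, so r = GM / v².
r = 3.189e+16 / (1263)² m ≈ 1.999e+10 m = 19.99 Gm.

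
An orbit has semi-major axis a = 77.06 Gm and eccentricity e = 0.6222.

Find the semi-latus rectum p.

Convert to SI: a = 77.06 Gm = 7.706e+10 m.
p = a (1 − e²).
p = 7.706e+10 · (1 − (0.6222)²) = 7.706e+10 · 0.612867 ≈ 4.723e+10 m = 47.23 Gm.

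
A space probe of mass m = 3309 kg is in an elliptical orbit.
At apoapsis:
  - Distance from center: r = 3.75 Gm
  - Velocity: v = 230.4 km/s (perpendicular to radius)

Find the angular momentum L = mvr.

Convert to SI: r = 3.75 Gm = 3.75e+09 m; v = 230.4 km/s = 230400 m/s.
Since v is perpendicular to r, L = m · v · r.
L = 3309 · 230400 · 3.75e+09 kg·m²/s ≈ 2.859e+18 kg·m²/s.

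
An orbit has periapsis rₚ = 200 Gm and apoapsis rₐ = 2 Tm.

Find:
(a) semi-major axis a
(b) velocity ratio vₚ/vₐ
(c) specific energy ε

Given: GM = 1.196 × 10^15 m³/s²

Convert to SI: rₚ = 200 Gm = 2e+11 m; rₐ = 2 Tm = 2e+12 m.
(a) a = (rₚ + rₐ)/2 = (2e+11 + 2e+12)/2 ≈ 1.1e+12 m
(b) Conservation of angular momentum (rₚvₚ = rₐvₐ) gives vₚ/vₐ = rₐ/rₚ = 2e+12/2e+11 ≈ 10
(c) With a = (rₚ + rₐ)/2 = 1.1e+12 m, ε = −GM/(2a) = −1.196e+15/(2 · 1.1e+12) J/kg ≈ -543.6 J/kg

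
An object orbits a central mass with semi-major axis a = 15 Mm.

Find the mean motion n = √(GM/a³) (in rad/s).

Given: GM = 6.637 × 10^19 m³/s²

Convert to SI: a = 15 Mm = 1.5e+07 m.
n = √(GM / a³).
n = √(6.637e+19 / (1.5e+07)³) rad/s ≈ 0.1402 rad/s.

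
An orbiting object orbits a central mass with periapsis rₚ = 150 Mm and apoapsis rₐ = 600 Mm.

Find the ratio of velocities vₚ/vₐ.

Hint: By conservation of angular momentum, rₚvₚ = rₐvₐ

Convert to SI: rₚ = 150 Mm = 1.5e+08 m; rₐ = 600 Mm = 6e+08 m.
Conservation of angular momentum gives rₚvₚ = rₐvₐ, so vₚ/vₐ = rₐ/rₚ.
vₚ/vₐ = 6e+08 / 1.5e+08 ≈ 4.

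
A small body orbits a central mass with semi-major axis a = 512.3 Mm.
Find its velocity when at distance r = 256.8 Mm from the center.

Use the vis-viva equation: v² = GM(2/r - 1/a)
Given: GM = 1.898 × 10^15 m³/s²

Convert to SI: a = 512.3 Mm = 5.123e+08 m; r = 256.8 Mm = 2.568e+08 m.
Vis-viva: v = √(GM · (2/r − 1/a)).
2/r − 1/a = 2/2.568e+08 − 1/5.123e+08 = 5.83618e-09 m⁻¹.
v = √(1.898e+15 · 5.83618e-09) m/s ≈ 3328 m/s = 3.328 km/s.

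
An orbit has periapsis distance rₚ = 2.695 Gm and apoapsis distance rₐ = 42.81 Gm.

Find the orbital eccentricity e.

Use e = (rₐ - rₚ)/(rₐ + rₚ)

Convert to SI: rₚ = 2.695 Gm = 2.695e+09 m; rₐ = 42.81 Gm = 4.281e+10 m.
e = (rₐ − rₚ) / (rₐ + rₚ).
e = (4.281e+10 − 2.695e+09) / (4.281e+10 + 2.695e+09) = 4.0115e+10 / 4.5505e+10 ≈ 0.8816.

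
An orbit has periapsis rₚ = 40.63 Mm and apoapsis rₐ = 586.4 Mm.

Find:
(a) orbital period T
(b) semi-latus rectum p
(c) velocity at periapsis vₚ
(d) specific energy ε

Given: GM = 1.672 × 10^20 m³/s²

Convert to SI: rₚ = 40.63 Mm = 4.063e+07 m; rₐ = 586.4 Mm = 5.864e+08 m.
(a) With a = (rₚ + rₐ)/2 = 3.13515e+08 m, T = 2π √(a³/GM) = 2π √((3.13515e+08)³/1.672e+20) s ≈ 2697 s
(b) From a = (rₚ + rₐ)/2 = 3.13515e+08 m and e = (rₐ − rₚ)/(rₐ + rₚ) = 0.870405, p = a(1 − e²) = 3.13515e+08 · (1 − (0.870405)²) ≈ 7.599e+07 m
(c) With a = (rₚ + rₐ)/2 = 3.13515e+08 m, vₚ = √(GM (2/rₚ − 1/a)) = √(1.672e+20 · (2/4.063e+07 − 1/3.13515e+08)) m/s ≈ 2.774e+06 m/s
(d) With a = (rₚ + rₐ)/2 = 3.13515e+08 m, ε = −GM/(2a) = −1.672e+20/(2 · 3.13515e+08) J/kg ≈ -2.667e+11 J/kg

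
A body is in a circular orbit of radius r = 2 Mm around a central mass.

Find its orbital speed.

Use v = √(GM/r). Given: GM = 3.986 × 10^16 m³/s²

Convert to SI: r = 2 Mm = 2e+06 m.
For a circular orbit, gravity supplies the centripetal force, so v = √(GM / r).
v = √(3.986e+16 / 2e+06) m/s ≈ 1.412e+05 m/s = 141.2 km/s.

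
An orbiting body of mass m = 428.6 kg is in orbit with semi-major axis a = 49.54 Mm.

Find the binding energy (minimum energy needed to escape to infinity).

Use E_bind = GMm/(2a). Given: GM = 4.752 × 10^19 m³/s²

Convert to SI: a = 49.54 Mm = 4.954e+07 m.
Total orbital energy is E = −GMm/(2a); binding energy is E_bind = −E = GMm/(2a).
E_bind = 4.752e+19 · 428.6 / (2 · 4.954e+07) J ≈ 2.056e+14 J = 205.6 TJ.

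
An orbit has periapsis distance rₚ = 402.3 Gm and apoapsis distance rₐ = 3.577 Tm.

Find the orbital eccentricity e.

Convert to SI: rₚ = 402.3 Gm = 4.023e+11 m; rₐ = 3.577 Tm = 3.577e+12 m.
e = (rₐ − rₚ) / (rₐ + rₚ).
e = (3.577e+12 − 4.023e+11) / (3.577e+12 + 4.023e+11) = 3.1747e+12 / 3.9793e+12 ≈ 0.7978.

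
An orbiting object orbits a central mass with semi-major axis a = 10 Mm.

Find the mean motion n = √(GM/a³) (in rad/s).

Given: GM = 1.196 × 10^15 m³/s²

Convert to SI: a = 10 Mm = 1e+07 m.
n = √(GM / a³).
n = √(1.196e+15 / (1e+07)³) rad/s ≈ 0.001094 rad/s.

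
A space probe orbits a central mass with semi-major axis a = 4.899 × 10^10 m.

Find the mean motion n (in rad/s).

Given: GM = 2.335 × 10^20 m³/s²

n = √(GM / a³).
n = √(2.335e+20 / (4.899e+10)³) rad/s ≈ 1.409e-06 rad/s.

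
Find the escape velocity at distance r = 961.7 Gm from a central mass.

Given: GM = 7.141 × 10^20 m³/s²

Convert to SI: r = 961.7 Gm = 9.617e+11 m.
Escape velocity comes from setting total energy to zero: ½v² − GM/r = 0 ⇒ v_esc = √(2GM / r).
v_esc = √(2 · 7.141e+20 / 9.617e+11) m/s ≈ 3.854e+04 m/s = 38.54 km/s.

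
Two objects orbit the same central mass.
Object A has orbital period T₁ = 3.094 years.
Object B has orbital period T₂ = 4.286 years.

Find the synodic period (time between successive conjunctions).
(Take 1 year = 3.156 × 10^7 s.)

Convert to SI: T₁ = 3.094 years = 9.76466e+07 s; T₂ = 4.286 years = 1.35266e+08 s.
T_syn = |T₁ · T₂ / (T₁ − T₂)|.
T_syn = |9.76466e+07 · 1.35266e+08 / (9.76466e+07 − 1.35266e+08)| s ≈ 3.511e+08 s = 11.12 years.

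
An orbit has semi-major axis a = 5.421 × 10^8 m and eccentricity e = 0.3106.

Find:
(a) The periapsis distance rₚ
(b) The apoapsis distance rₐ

(a) rₚ = a(1 − e) = 5.421e+08 · (1 − 0.3106) = 5.421e+08 · 0.6894 ≈ 3.737e+08 m = 3.737 × 10^8 m.
(b) rₐ = a(1 + e) = 5.421e+08 · (1 + 0.3106) = 5.421e+08 · 1.3106 ≈ 7.105e+08 m = 7.105 × 10^8 m.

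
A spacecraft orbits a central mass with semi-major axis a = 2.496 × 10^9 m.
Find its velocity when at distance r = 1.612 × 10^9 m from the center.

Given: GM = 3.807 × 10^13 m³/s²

Vis-viva: v = √(GM · (2/r − 1/a)).
2/r − 1/a = 2/1.612e+09 − 1/2.496e+09 = 8.40054e-10 m⁻¹.
v = √(3.807e+13 · 8.40054e-10) m/s ≈ 178.8 m/s = 178.8 m/s.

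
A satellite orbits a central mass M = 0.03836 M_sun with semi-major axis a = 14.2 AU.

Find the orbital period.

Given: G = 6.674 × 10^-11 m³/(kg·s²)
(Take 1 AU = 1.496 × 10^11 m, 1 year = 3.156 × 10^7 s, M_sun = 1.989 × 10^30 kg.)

Convert to SI: a = 14.2 AU = 2.12432e+12 m; M = 0.03836 M_sun = 7.6298e+28 kg.
GM = G · M = 6.674e-11 · 7.6298e+28 = 5.09213e+18 m³/s².
Kepler's third law: T = 2π √(a³ / GM).
Substituting a = 2.12432e+12 m and GM = 5.09213e+18 m³/s²:
T = 2π √((2.12432e+12)³ / 5.09213e+18) s
T ≈ 8.621e+09 s = 273.2 years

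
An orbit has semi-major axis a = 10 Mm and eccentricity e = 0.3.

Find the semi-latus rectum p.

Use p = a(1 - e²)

Convert to SI: a = 10 Mm = 1e+07 m.
p = a (1 − e²).
p = 1e+07 · (1 − (0.3)²) = 1e+07 · 0.91 ≈ 9.1e+06 m = 9.1 Mm.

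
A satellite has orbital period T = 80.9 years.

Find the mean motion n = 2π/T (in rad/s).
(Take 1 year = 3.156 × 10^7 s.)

Convert to SI: T = 80.9 years = 2.5532e+09 s.
n = 2π / T.
n = 2π / 2.5532e+09 s ≈ 2.461e-09 rad/s.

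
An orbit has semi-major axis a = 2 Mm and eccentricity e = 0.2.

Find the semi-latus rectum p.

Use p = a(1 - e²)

Convert to SI: a = 2 Mm = 2e+06 m.
p = a (1 − e²).
p = 2e+06 · (1 − (0.2)²) = 2e+06 · 0.96 ≈ 1.92e+06 m = 1.92 Mm.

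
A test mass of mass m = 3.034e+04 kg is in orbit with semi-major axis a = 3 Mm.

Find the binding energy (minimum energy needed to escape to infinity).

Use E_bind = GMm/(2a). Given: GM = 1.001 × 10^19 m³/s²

Convert to SI: a = 3 Mm = 3e+06 m.
Total orbital energy is E = −GMm/(2a); binding energy is E_bind = −E = GMm/(2a).
E_bind = 1.001e+19 · 3.034e+04 / (2 · 3e+06) J ≈ 5.062e+16 J = 50.62 PJ.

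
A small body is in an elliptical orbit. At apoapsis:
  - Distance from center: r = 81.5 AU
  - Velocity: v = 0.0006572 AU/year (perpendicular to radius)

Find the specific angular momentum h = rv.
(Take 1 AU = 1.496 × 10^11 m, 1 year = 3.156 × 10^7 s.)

Convert to SI: r = 81.5 AU = 1.21924e+13 m; v = 0.0006572 AU/year = 3.11524 m/s.
With v perpendicular to r, h = r · v.
h = 1.21924e+13 · 3.11524 m²/s ≈ 3.798e+13 m²/s.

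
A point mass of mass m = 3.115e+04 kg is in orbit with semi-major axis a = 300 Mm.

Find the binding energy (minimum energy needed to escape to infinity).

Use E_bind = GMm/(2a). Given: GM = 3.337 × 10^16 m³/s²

Convert to SI: a = 300 Mm = 3e+08 m.
Total orbital energy is E = −GMm/(2a); binding energy is E_bind = −E = GMm/(2a).
E_bind = 3.337e+16 · 3.115e+04 / (2 · 3e+08) J ≈ 1.732e+12 J = 1.732 TJ.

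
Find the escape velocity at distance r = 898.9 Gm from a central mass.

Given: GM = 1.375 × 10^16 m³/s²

Convert to SI: r = 898.9 Gm = 8.989e+11 m.
Escape velocity comes from setting total energy to zero: ½v² − GM/r = 0 ⇒ v_esc = √(2GM / r).
v_esc = √(2 · 1.375e+16 / 8.989e+11) m/s ≈ 174.9 m/s = 174.9 m/s.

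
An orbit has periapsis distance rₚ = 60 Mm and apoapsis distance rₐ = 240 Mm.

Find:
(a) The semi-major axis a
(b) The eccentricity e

Convert to SI: rₚ = 60 Mm = 6e+07 m; rₐ = 240 Mm = 2.4e+08 m.
(a) a = (rₚ + rₐ) / 2 = (6e+07 + 2.4e+08) / 2 ≈ 1.5e+08 m = 150 Mm.
(b) e = (rₐ − rₚ) / (rₐ + rₚ) = (2.4e+08 − 6e+07) / (2.4e+08 + 6e+07) ≈ 0.6.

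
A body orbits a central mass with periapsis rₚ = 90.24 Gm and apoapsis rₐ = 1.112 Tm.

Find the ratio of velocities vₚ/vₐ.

Convert to SI: rₚ = 90.24 Gm = 9.024e+10 m; rₐ = 1.112 Tm = 1.112e+12 m.
Conservation of angular momentum gives rₚvₚ = rₐvₐ, so vₚ/vₐ = rₐ/rₚ.
vₚ/vₐ = 1.112e+12 / 9.024e+10 ≈ 12.32.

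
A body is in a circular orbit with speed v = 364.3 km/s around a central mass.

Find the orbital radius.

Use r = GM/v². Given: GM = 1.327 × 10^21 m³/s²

Convert to SI: v = 364.3 km/s = 364300 m/s.
For a circular orbit, v² = GM / r, so r = GM / v².
r = 1.327e+21 / (364300)² m ≈ 9.999e+09 m = 9.999 Gm.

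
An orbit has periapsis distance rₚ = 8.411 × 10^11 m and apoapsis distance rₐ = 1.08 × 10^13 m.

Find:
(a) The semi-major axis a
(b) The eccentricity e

(a) a = (rₚ + rₐ) / 2 = (8.411e+11 + 1.08e+13) / 2 ≈ 5.821e+12 m = 5.821 × 10^12 m.
(b) e = (rₐ − rₚ) / (rₐ + rₚ) = (1.08e+13 − 8.411e+11) / (1.08e+13 + 8.411e+11) ≈ 0.8555.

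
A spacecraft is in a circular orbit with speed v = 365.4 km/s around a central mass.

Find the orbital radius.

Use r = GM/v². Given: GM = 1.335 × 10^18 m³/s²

Convert to SI: v = 365.4 km/s = 365400 m/s.
For a circular orbit, v² = GM / r, so r = GM / v².
r = 1.335e+18 / (365400)² m ≈ 9.999e+06 m = 9.999 Mm.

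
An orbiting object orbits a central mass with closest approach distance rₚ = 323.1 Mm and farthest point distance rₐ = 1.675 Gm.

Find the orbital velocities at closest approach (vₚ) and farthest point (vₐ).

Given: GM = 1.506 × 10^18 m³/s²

Convert to SI: rₚ = 323.1 Mm = 3.231e+08 m; rₐ = 1.675 Gm = 1.675e+09 m.
Use the vis-viva equation v² = GM(2/r − 1/a) with a = (rₚ + rₐ)/2 = (3.231e+08 + 1.675e+09)/2 = 9.9905e+08 m.
vₚ = √(GM · (2/rₚ − 1/a)) = √(1.506e+18 · (2/3.231e+08 − 1/9.9905e+08)) m/s ≈ 8.84e+04 m/s = 88.4 km/s.
vₐ = √(GM · (2/rₐ − 1/a)) = √(1.506e+18 · (2/1.675e+09 − 1/9.9905e+08)) m/s ≈ 1.705e+04 m/s = 17.05 km/s.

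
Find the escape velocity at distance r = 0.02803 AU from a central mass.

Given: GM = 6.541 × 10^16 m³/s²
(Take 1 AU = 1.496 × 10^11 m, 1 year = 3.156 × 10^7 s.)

Convert to SI: r = 0.02803 AU = 4.19329e+09 m.
Escape velocity comes from setting total energy to zero: ½v² − GM/r = 0 ⇒ v_esc = √(2GM / r).
v_esc = √(2 · 6.541e+16 / 4.19329e+09) m/s ≈ 5585 m/s = 1.178 AU/year.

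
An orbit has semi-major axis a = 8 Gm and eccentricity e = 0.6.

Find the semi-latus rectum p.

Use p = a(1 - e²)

Convert to SI: a = 8 Gm = 8e+09 m.
p = a (1 − e²).
p = 8e+09 · (1 − (0.6)²) = 8e+09 · 0.64 ≈ 5.12e+09 m = 5.12 Gm.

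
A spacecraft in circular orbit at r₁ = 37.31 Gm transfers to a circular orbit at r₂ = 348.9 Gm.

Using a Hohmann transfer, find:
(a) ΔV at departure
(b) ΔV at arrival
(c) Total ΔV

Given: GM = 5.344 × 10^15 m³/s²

Convert to SI: r₁ = 37.31 Gm = 3.731e+10 m; r₂ = 348.9 Gm = 3.489e+11 m.
Transfer semi-major axis: a_t = (r₁ + r₂)/2 = (3.731e+10 + 3.489e+11)/2 = 1.93105e+11 m.
Circular speeds: v₁ = √(GM/r₁) = 378.461 m/s, v₂ = √(GM/r₂) = 123.761 m/s.
Transfer speeds (vis-viva v² = GM(2/r − 1/a_t)): v₁ᵗ = 508.715 m/s, v₂ᵗ = 54.4 m/s.
(a) ΔV₁ = |v₁ᵗ − v₁| ≈ 130.3 m/s = 130.3 m/s.
(b) ΔV₂ = |v₂ − v₂ᵗ| ≈ 69.36 m/s = 69.36 m/s.
(c) ΔV_total = ΔV₁ + ΔV₂ ≈ 199.6 m/s = 199.6 m/s.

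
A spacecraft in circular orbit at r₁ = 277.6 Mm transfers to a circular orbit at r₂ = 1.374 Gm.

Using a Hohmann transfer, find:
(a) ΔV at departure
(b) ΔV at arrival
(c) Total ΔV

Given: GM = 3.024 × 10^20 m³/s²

Convert to SI: r₁ = 277.6 Mm = 2.776e+08 m; r₂ = 1.374 Gm = 1.374e+09 m.
Transfer semi-major axis: a_t = (r₁ + r₂)/2 = (2.776e+08 + 1.374e+09)/2 = 8.258e+08 m.
Circular speeds: v₁ = √(GM/r₁) = 1.04371e+06 m/s, v₂ = √(GM/r₂) = 469135 m/s.
Transfer speeds (vis-viva v² = GM(2/r − 1/a_t)): v₁ᵗ = 1.34629e+06 m/s, v₂ᵗ = 272001 m/s.
(a) ΔV₁ = |v₁ᵗ − v₁| ≈ 3.026e+05 m/s = 302.6 km/s.
(b) ΔV₂ = |v₂ − v₂ᵗ| ≈ 1.971e+05 m/s = 197.1 km/s.
(c) ΔV_total = ΔV₁ + ΔV₂ ≈ 4.997e+05 m/s = 499.7 km/s.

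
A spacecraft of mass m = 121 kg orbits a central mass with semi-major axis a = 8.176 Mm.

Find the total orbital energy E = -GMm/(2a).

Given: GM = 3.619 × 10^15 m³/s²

Convert to SI: a = 8.176 Mm = 8.176e+06 m.
E = −GMm / (2a).
E = −3.619e+15 · 121 / (2 · 8.176e+06) J ≈ -2.678e+10 J = -26.78 GJ.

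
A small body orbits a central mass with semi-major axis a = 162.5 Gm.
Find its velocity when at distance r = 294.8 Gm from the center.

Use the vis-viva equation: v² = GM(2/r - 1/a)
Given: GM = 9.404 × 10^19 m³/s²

Convert to SI: a = 162.5 Gm = 1.625e+11 m; r = 294.8 Gm = 2.948e+11 m.
Vis-viva: v = √(GM · (2/r − 1/a)).
2/r − 1/a = 2/2.948e+11 − 1/1.625e+11 = 6.30414e-13 m⁻¹.
v = √(9.404e+19 · 6.30414e-13) m/s ≈ 7700 m/s = 7.7 km/s.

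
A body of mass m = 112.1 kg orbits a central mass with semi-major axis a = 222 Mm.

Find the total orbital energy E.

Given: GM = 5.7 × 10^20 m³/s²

Convert to SI: a = 222 Mm = 2.22e+08 m.
E = −GMm / (2a).
E = −5.7e+20 · 112.1 / (2 · 2.22e+08) J ≈ -1.439e+14 J = -143.9 TJ.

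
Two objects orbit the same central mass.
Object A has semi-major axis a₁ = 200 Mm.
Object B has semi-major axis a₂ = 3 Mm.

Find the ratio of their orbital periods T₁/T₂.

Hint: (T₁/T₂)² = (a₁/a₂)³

Convert to SI: a₁ = 200 Mm = 2e+08 m; a₂ = 3 Mm = 3e+06 m.
From Kepler's third law, (T₁/T₂)² = (a₁/a₂)³, so T₁/T₂ = (a₁/a₂)^(3/2).
a₁/a₂ = 2e+08 / 3e+06 = 66.6667.
T₁/T₂ = (66.6667)^(3/2) ≈ 544.3.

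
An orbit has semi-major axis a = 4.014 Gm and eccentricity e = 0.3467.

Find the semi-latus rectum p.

Convert to SI: a = 4.014 Gm = 4.014e+09 m.
p = a (1 − e²).
p = 4.014e+09 · (1 − (0.3467)²) = 4.014e+09 · 0.879799 ≈ 3.532e+09 m = 3.532 Gm.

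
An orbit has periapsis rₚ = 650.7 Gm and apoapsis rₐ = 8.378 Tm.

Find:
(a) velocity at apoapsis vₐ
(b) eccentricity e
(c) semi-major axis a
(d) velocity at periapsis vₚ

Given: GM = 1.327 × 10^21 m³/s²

Convert to SI: rₚ = 650.7 Gm = 6.507e+11 m; rₐ = 8.378 Tm = 8.378e+12 m.
(a) With a = (rₚ + rₐ)/2 = 4.51435e+12 m, vₐ = √(GM (2/rₐ − 1/a)) = √(1.327e+21 · (2/8.378e+12 − 1/4.51435e+12)) m/s ≈ 4778 m/s
(b) e = (rₐ − rₚ)/(rₐ + rₚ) = (8.378e+12 − 6.507e+11)/(8.378e+12 + 6.507e+11) ≈ 0.8559
(c) a = (rₚ + rₐ)/2 = (6.507e+11 + 8.378e+12)/2 ≈ 4.514e+12 m
(d) With a = (rₚ + rₐ)/2 = 4.51435e+12 m, vₚ = √(GM (2/rₚ − 1/a)) = √(1.327e+21 · (2/6.507e+11 − 1/4.51435e+12)) m/s ≈ 6.152e+04 m/s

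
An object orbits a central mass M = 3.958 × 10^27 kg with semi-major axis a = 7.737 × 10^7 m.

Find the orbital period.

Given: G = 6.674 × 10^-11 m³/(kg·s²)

GM = G · M = 6.674e-11 · 3.958e+27 = 2.64157e+17 m³/s².
Kepler's third law: T = 2π √(a³ / GM).
Substituting a = 7.737e+07 m and GM = 2.64157e+17 m³/s²:
T = 2π √((7.737e+07)³ / 2.64157e+17) s
T ≈ 8320 s = 2.311 hours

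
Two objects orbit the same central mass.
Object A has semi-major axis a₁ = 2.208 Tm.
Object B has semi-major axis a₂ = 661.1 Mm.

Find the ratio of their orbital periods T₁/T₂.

Convert to SI: a₁ = 2.208 Tm = 2.208e+12 m; a₂ = 661.1 Mm = 6.611e+08 m.
From Kepler's third law, (T₁/T₂)² = (a₁/a₂)³, so T₁/T₂ = (a₁/a₂)^(3/2).
a₁/a₂ = 2.208e+12 / 6.611e+08 = 3339.89.
T₁/T₂ = (3339.89)^(3/2) ≈ 1.93e+05.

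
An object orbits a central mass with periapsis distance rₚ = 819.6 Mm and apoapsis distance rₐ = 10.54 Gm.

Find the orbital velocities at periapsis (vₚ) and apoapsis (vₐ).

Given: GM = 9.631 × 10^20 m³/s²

Convert to SI: rₚ = 819.6 Mm = 8.196e+08 m; rₐ = 10.54 Gm = 1.054e+10 m.
Use the vis-viva equation v² = GM(2/r − 1/a) with a = (rₚ + rₐ)/2 = (8.196e+08 + 1.054e+10)/2 = 5.6798e+09 m.
vₚ = √(GM · (2/rₚ − 1/a)) = √(9.631e+20 · (2/8.196e+08 − 1/5.6798e+09)) m/s ≈ 1.477e+06 m/s = 1477 km/s.
vₐ = √(GM · (2/rₐ − 1/a)) = √(9.631e+20 · (2/1.054e+10 − 1/5.6798e+09)) m/s ≈ 1.148e+05 m/s = 114.8 km/s.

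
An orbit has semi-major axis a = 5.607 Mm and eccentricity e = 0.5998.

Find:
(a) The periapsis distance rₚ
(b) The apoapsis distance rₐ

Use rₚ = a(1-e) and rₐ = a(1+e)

Convert to SI: a = 5.607 Mm = 5.607e+06 m.
(a) rₚ = a(1 − e) = 5.607e+06 · (1 − 0.5998) = 5.607e+06 · 0.4002 ≈ 2.244e+06 m = 2.244 Mm.
(b) rₐ = a(1 + e) = 5.607e+06 · (1 + 0.5998) = 5.607e+06 · 1.5998 ≈ 8.97e+06 m = 8.97 Mm.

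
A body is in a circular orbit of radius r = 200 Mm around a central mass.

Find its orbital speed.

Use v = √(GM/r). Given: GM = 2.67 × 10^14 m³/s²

Convert to SI: r = 200 Mm = 2e+08 m.
For a circular orbit, gravity supplies the centripetal force, so v = √(GM / r).
v = √(2.67e+14 / 2e+08) m/s ≈ 1155 m/s = 1.155 km/s.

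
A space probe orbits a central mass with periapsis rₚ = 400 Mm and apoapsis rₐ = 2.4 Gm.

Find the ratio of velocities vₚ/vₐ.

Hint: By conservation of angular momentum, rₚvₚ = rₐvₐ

Convert to SI: rₚ = 400 Mm = 4e+08 m; rₐ = 2.4 Gm = 2.4e+09 m.
Conservation of angular momentum gives rₚvₚ = rₐvₐ, so vₚ/vₐ = rₐ/rₚ.
vₚ/vₐ = 2.4e+09 / 4e+08 ≈ 6.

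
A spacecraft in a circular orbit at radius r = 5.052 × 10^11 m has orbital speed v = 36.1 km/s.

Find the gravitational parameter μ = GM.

Convert to SI: v = 36.1 km/s = 36100 m/s.
For a circular orbit v² = GM/r, so GM = v² · r.
GM = (36100)² · 5.052e+11 m³/s² ≈ 6.584e+20 m³/s² = 6.584 × 10^20 m³/s².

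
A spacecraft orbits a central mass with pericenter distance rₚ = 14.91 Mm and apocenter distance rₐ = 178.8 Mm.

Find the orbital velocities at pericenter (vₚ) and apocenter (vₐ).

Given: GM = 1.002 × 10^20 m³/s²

Convert to SI: rₚ = 14.91 Mm = 1.491e+07 m; rₐ = 178.8 Mm = 1.788e+08 m.
Use the vis-viva equation v² = GM(2/r − 1/a) with a = (rₚ + rₐ)/2 = (1.491e+07 + 1.788e+08)/2 = 9.6855e+07 m.
vₚ = √(GM · (2/rₚ − 1/a)) = √(1.002e+20 · (2/1.491e+07 − 1/9.6855e+07)) m/s ≈ 3.522e+06 m/s = 3522 km/s.
vₐ = √(GM · (2/rₐ − 1/a)) = √(1.002e+20 · (2/1.788e+08 − 1/9.6855e+07)) m/s ≈ 2.937e+05 m/s = 293.7 km/s.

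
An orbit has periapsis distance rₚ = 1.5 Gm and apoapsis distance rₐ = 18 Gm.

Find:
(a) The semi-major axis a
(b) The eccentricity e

Convert to SI: rₚ = 1.5 Gm = 1.5e+09 m; rₐ = 18 Gm = 1.8e+10 m.
(a) a = (rₚ + rₐ) / 2 = (1.5e+09 + 1.8e+10) / 2 ≈ 9.75e+09 m = 9.75 Gm.
(b) e = (rₐ − rₚ) / (rₐ + rₚ) = (1.8e+10 − 1.5e+09) / (1.8e+10 + 1.5e+09) ≈ 0.8462.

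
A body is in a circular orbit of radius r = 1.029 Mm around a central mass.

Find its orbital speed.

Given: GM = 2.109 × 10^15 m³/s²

Convert to SI: r = 1.029 Mm = 1.029e+06 m.
For a circular orbit, gravity supplies the centripetal force, so v = √(GM / r).
v = √(2.109e+15 / 1.029e+06) m/s ≈ 4.527e+04 m/s = 45.27 km/s.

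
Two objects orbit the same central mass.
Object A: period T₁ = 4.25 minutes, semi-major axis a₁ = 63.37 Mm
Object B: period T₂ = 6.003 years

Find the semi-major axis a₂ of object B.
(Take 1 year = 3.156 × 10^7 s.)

Convert to SI: T₁ = 4.25 minutes = 255 s; a₁ = 63.37 Mm = 6.337e+07 m; T₂ = 6.003 years = 1.89455e+08 s.
Kepler's third law: (T₁/T₂)² = (a₁/a₂)³ ⇒ a₂ = a₁ · (T₂/T₁)^(2/3).
T₂/T₁ = 1.89455e+08 / 255 = 742960.
a₂ = 6.337e+07 · (742960)^(2/3) m ≈ 5.198e+11 m = 519.8 Gm.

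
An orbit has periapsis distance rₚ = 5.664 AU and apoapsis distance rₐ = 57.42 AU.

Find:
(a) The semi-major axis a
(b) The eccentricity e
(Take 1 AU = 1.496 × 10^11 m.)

Convert to SI: rₚ = 5.664 AU = 8.47334e+11 m; rₐ = 57.42 AU = 8.59003e+12 m.
(a) a = (rₚ + rₐ) / 2 = (8.47334e+11 + 8.59003e+12) / 2 ≈ 4.719e+12 m = 31.54 AU.
(b) e = (rₐ − rₚ) / (rₐ + rₚ) = (8.59003e+12 − 8.47334e+11) / (8.59003e+12 + 8.47334e+11) ≈ 0.8204.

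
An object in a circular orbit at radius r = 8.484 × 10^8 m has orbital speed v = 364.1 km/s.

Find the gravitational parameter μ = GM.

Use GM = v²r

Convert to SI: v = 364.1 km/s = 364100 m/s.
For a circular orbit v² = GM/r, so GM = v² · r.
GM = (364100)² · 8.484e+08 m³/s² ≈ 1.125e+20 m³/s² = 1.125 × 10^20 m³/s².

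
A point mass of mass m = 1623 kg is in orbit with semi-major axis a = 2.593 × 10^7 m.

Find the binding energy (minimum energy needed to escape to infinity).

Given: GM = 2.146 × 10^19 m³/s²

Total orbital energy is E = −GMm/(2a); binding energy is E_bind = −E = GMm/(2a).
E_bind = 2.146e+19 · 1623 / (2 · 2.593e+07) J ≈ 6.716e+14 J = 671.6 TJ.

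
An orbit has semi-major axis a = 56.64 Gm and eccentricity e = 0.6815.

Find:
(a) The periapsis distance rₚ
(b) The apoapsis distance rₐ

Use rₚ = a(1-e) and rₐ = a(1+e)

Convert to SI: a = 56.64 Gm = 5.664e+10 m.
(a) rₚ = a(1 − e) = 5.664e+10 · (1 − 0.6815) = 5.664e+10 · 0.3185 ≈ 1.804e+10 m = 18.04 Gm.
(b) rₐ = a(1 + e) = 5.664e+10 · (1 + 0.6815) = 5.664e+10 · 1.6815 ≈ 9.524e+10 m = 95.24 Gm.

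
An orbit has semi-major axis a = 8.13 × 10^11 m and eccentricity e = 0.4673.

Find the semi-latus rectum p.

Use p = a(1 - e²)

p = a (1 − e²).
p = 8.13e+11 · (1 − (0.4673)²) = 8.13e+11 · 0.781631 ≈ 6.355e+11 m = 6.355 × 10^11 m.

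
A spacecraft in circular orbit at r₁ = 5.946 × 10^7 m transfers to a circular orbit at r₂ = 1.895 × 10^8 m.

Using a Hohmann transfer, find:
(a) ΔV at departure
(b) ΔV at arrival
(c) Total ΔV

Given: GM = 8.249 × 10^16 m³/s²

Transfer semi-major axis: a_t = (r₁ + r₂)/2 = (5.946e+07 + 1.895e+08)/2 = 1.2448e+08 m.
Circular speeds: v₁ = √(GM/r₁) = 37246.7 m/s, v₂ = √(GM/r₂) = 20863.9 m/s.
Transfer speeds (vis-viva v² = GM(2/r − 1/a_t)): v₁ᵗ = 45956.1 m/s, v₂ᵗ = 14419.8 m/s.
(a) ΔV₁ = |v₁ᵗ − v₁| ≈ 8709 m/s = 8.709 km/s.
(b) ΔV₂ = |v₂ − v₂ᵗ| ≈ 6444 m/s = 6.444 km/s.
(c) ΔV_total = ΔV₁ + ΔV₂ ≈ 1.515e+04 m/s = 15.15 km/s.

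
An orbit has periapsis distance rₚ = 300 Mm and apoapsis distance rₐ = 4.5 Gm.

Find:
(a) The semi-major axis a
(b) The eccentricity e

Convert to SI: rₚ = 300 Mm = 3e+08 m; rₐ = 4.5 Gm = 4.5e+09 m.
(a) a = (rₚ + rₐ) / 2 = (3e+08 + 4.5e+09) / 2 ≈ 2.4e+09 m = 2.4 Gm.
(b) e = (rₐ − rₚ) / (rₐ + rₚ) = (4.5e+09 − 3e+08) / (4.5e+09 + 3e+08) ≈ 0.875.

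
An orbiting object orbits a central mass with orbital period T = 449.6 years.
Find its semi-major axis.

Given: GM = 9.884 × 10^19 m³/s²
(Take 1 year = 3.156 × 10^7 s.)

Convert to SI: T = 449.6 years = 1.41894e+10 s.
Invert Kepler's third law: a = (GM · T² / (4π²))^(1/3).
Substituting T = 1.41894e+10 s and GM = 9.884e+19 m³/s²:
a = (9.884e+19 · (1.41894e+10)² / (4π²))^(1/3) m
a ≈ 7.959e+12 m = 7.959 Tm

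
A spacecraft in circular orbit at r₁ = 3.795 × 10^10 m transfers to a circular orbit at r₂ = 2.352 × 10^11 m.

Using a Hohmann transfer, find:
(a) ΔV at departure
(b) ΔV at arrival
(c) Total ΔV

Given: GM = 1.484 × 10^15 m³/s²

Transfer semi-major axis: a_t = (r₁ + r₂)/2 = (3.795e+10 + 2.352e+11)/2 = 1.36575e+11 m.
Circular speeds: v₁ = √(GM/r₁) = 197.748 m/s, v₂ = √(GM/r₂) = 79.4325 m/s.
Transfer speeds (vis-viva v² = GM(2/r − 1/a_t)): v₁ᵗ = 259.504 m/s, v₂ᵗ = 41.8715 m/s.
(a) ΔV₁ = |v₁ᵗ − v₁| ≈ 61.76 m/s = 61.76 m/s.
(b) ΔV₂ = |v₂ − v₂ᵗ| ≈ 37.56 m/s = 37.56 m/s.
(c) ΔV_total = ΔV₁ + ΔV₂ ≈ 99.32 m/s = 99.32 m/s.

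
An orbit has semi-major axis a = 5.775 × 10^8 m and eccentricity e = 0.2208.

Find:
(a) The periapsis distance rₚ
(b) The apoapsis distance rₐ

(a) rₚ = a(1 − e) = 5.775e+08 · (1 − 0.2208) = 5.775e+08 · 0.7792 ≈ 4.5e+08 m = 4.5 × 10^8 m.
(b) rₐ = a(1 + e) = 5.775e+08 · (1 + 0.2208) = 5.775e+08 · 1.2208 ≈ 7.05e+08 m = 7.05 × 10^8 m.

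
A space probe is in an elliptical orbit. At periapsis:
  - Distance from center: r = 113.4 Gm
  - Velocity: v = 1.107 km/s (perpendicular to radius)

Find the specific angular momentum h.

Convert to SI: r = 113.4 Gm = 1.134e+11 m; v = 1.107 km/s = 1107 m/s.
With v perpendicular to r, h = r · v.
h = 1.134e+11 · 1107 m²/s ≈ 1.255e+14 m²/s.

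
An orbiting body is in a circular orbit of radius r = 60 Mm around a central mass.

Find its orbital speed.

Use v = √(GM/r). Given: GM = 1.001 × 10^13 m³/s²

Convert to SI: r = 60 Mm = 6e+07 m.
For a circular orbit, gravity supplies the centripetal force, so v = √(GM / r).
v = √(1.001e+13 / 6e+07) m/s ≈ 408.5 m/s = 408.5 m/s.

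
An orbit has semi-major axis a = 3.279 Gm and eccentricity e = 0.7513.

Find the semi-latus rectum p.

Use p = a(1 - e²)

Convert to SI: a = 3.279 Gm = 3.279e+09 m.
p = a (1 − e²).
p = 3.279e+09 · (1 − (0.7513)²) = 3.279e+09 · 0.435548 ≈ 1.428e+09 m = 1.428 Gm.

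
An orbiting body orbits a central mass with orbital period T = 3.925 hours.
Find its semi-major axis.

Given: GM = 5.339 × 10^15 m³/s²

Convert to SI: T = 3.925 hours = 14130 s.
Invert Kepler's third law: a = (GM · T² / (4π²))^(1/3).
Substituting T = 14130 s and GM = 5.339e+15 m³/s²:
a = (5.339e+15 · (14130)² / (4π²))^(1/3) m
a ≈ 3e+07 m = 30 Mm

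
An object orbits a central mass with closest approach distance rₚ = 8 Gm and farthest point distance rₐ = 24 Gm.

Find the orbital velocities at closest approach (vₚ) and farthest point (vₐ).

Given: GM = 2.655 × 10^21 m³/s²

Convert to SI: rₚ = 8 Gm = 8e+09 m; rₐ = 24 Gm = 2.4e+10 m.
Use the vis-viva equation v² = GM(2/r − 1/a) with a = (rₚ + rₐ)/2 = (8e+09 + 2.4e+10)/2 = 1.6e+10 m.
vₚ = √(GM · (2/rₚ − 1/a)) = √(2.655e+21 · (2/8e+09 − 1/1.6e+10)) m/s ≈ 7.056e+05 m/s = 705.6 km/s.
vₐ = √(GM · (2/rₐ − 1/a)) = √(2.655e+21 · (2/2.4e+10 − 1/1.6e+10)) m/s ≈ 2.352e+05 m/s = 235.2 km/s.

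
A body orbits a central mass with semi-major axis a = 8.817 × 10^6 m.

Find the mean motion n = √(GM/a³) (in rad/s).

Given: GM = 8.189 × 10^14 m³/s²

n = √(GM / a³).
n = √(8.189e+14 / (8.817e+06)³) rad/s ≈ 0.001093 rad/s.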